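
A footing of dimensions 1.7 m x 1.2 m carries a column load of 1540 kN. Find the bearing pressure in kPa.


A = 1.7 * 1.2 = 2.04 m^2
q = P / A = 1540 / 2.04
= 754.902 kPa

754.902 kPa


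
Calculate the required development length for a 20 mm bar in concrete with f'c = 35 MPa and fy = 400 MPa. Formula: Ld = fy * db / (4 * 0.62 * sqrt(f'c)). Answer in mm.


Ld = (fy * db) / (4 * 0.62 * sqrt(f'c))
= (400 * 20) / (4 * 0.62 * sqrt(35))
= 8000 / 14.6719
= 545.26 mm

545.26 mm


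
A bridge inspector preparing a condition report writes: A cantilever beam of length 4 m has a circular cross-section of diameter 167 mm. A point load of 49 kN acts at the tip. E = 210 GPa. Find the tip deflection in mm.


I = pi * d^4 / 64 = pi * 167^4 / 64 = 38179987.63 mm^4
L = 4000.0 mm, P = 49000.0 N, E = 210000.0 MPa
delta = P * L^3 / (3 * E * I)
= 49000.0 * 4000.0^3 / (3 * 210000.0 * 38179987.63)
= 130.3766 mm

130.3766 mm


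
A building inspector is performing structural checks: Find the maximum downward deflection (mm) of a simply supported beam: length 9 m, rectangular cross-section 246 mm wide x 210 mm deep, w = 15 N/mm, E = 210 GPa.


I = 246 * 210^3 / 12 = 189850500.0 mm^4
L = 9000.0 mm, w = 15 N/mm, E = 210000.0 MPa
delta = 5 * w * L^4 / (384 * E * I)
= 5 * 15 * 9000.0^4 / (384 * 210000.0 * 189850500.0)
= 32.1417 mm

32.1417 mm


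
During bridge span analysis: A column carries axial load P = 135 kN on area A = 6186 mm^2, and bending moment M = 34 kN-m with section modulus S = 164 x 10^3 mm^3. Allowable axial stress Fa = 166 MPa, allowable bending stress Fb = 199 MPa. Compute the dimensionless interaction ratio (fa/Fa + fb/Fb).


f_a = P / A = 135000.0 / 6186 = 21.8235 MPa
f_b = M / S = 34000000.0 / 164000.0 = 207.3171 MPa
Ratio = f_a / Fa + f_b / Fb
= 21.8235 / 166 + 207.3171 / 199
= 1.1733 (dimensionless)

1.1733 (dimensionless)


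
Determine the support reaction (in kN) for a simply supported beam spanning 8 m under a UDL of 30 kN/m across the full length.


Total load = w * L = 30 * 8 = 240 kN
By symmetry, each reaction R = total / 2 = 240 / 2 = 120.0 kN

120.0 kN


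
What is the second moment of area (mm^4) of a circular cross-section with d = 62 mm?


r = d / 2 = 62 / 2 = 31.0 mm
I = pi * r^4 / 4 = pi * 31.0^4 / 4
= 725331.7 mm^4

725331.7 mm^4


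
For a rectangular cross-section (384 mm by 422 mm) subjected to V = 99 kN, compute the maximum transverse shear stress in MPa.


A = b * h = 384 * 422 = 162048 mm^2
V = 99 kN = 99000.0 N
tau_max = 1.5 * V / A = 1.5 * 99000.0 / 162048
= 0.9164 MPa

0.9164 MPa


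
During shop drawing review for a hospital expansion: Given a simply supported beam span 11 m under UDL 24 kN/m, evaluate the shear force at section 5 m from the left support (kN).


R_A = w * L / 2 = 24 * 11 / 2 = 132.0 kN
V(x) = R_A - w * x = 132.0 - 24 * 5
= 12.0 kN

12.0 kN


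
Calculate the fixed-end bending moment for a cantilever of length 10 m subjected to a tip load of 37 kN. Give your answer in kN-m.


For a cantilever with a point load at the free end:
M_max = P * L = 37 * 10 = 370 kN-m

370 kN-m


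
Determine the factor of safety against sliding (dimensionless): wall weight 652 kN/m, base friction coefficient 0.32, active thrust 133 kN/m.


Resisting force = mu * W = 0.32 * 652 = 208.64 kN/m
FOS = Resisting / Driving = 208.64 / 133
= 1.5687 (dimensionless)

1.5687 (dimensionless)


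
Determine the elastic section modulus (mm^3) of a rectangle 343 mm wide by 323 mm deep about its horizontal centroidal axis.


S = b * h^2 / 6
= 343 * 323^2 / 6
= 343 * 104329 / 6
= 5964141.17 mm^3

5964141.17 mm^3


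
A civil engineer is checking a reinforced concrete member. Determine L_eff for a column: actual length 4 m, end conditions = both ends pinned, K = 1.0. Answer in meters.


L_eff = K * L
= 1.0 * 4
= 4.0 m

4.0 m


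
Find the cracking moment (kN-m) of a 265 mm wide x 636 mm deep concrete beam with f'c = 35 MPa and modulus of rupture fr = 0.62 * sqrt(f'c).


fr = 0.62 * sqrt(35) = 0.62 * 5.9161 = 3.668 MPa
I = 265 * 636^3 / 12 = 5681146320.0 mm^4
y_t = 318.0 mm
M_cr = fr * I / y_t = 3.668 * 5681146320.0 / 318.0 N-mm
= 65.5292 kN-m

65.5292 kN-m


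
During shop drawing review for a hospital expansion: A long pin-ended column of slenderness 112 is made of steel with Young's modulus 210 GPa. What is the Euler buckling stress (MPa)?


sigma_cr = pi^2 * E / lambda^2
= 9.8696 * 210000.0 / 112^2
= 9.8696 * 210000.0 / 12544
= 165.2278 MPa

165.2278 MPa


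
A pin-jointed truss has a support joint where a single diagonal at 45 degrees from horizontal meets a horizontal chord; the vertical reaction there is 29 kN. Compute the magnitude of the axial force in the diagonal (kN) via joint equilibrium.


At the joint, only the diagonal has a vertical component, so vertical equilibrium gives:
F * sin(45) = 29
F = 29 / sin(45)
= 29 / 0.707107
= 41.01 kN

41.01 kN


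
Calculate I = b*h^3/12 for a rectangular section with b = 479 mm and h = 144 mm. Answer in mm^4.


I = b * h^3 / 12
= 479 * 144^3 / 12
= 479 * 2985984 / 12
= 119190528.0 mm^4

119190528.0 mm^4


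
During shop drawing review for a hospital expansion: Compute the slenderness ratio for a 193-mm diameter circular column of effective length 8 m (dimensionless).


Radius of gyration r = d / 4 = 193 / 4 = 48.25 mm
L_eff = 8000.0 mm
Slenderness ratio = L / r = 8000.0 / 48.25 = 165.8 (dimensionless)

165.8 (dimensionless)


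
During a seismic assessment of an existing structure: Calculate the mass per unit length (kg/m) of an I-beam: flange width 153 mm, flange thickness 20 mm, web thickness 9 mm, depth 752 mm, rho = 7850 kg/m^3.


A_flanges = 2 * 153 * 20 = 6120 mm^2
A_web = (752 - 2 * 20) * 9 = 6408 mm^2
A_total = 6120 + 6408 = 12528 mm^2 = 0.012528 m^2
Weight = rho * A = 7850 * 0.012528 = 98.3448 kg/m

98.3448 kg/m


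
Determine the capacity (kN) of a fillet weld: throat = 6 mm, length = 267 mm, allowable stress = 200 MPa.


Strength = throat * length * allowable stress
= 6 * 267 * 200 N
= 320400 N
= 320.4 kN

320.4 kN


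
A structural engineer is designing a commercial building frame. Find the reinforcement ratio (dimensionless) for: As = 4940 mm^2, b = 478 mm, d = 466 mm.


rho = As / (b * d)
= 4940 / (478 * 466)
= 4940 / 222748
= 0.022178 (dimensionless)

0.022178 (dimensionless)


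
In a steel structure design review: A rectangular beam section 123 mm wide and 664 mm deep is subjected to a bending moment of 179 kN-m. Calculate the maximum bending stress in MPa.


I = b * h^3 / 12 = 123 * 664^3 / 12 = 3000738176.0 mm^4
y = h / 2 = 664 / 2 = 332.0 mm
M = 179 kN-m = 179000000.0 N-mm
sigma = M * y / I = 179000000.0 * 332.0 / 3000738176.0
= 19.8 MPa

19.8 MPa


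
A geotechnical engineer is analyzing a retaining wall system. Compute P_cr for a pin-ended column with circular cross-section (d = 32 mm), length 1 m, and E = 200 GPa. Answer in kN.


I = pi * d^4 / 64 = 51471.85 mm^4
L = 1000.0 mm
P_cr = pi^2 * E * I / L^2
= 9.8696 * 200000.0 * 51471.85 / 1000.0^2
= 101601.37 N = 101.6014 kN

101.6014 kN


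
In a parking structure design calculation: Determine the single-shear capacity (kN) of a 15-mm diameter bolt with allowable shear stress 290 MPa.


A = pi * d^2 / 4 = pi * 15^2 / 4 = 176.7146 mm^2
V = f_v * A / 1000 = 290 * 176.7146 / 1000
= 51.2472 kN

51.2472 kN


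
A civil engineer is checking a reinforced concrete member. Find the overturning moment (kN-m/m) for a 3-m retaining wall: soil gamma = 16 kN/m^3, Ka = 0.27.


Pa = 0.5 * Ka * gamma * H^2
= 0.5 * 0.27 * 16 * 3^2
= 19.44 kN/m
Arm = H / 3 = 3 / 3 = 1.0 m
Mo = Pa * arm = Pa * H / 3 = 19.44 * 3 / 3 = 19.44 kN-m/m

19.44 kN-m/m


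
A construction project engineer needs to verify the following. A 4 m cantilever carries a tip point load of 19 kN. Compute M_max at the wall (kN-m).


For a cantilever with a point load at the free end:
M_max = P * L = 19 * 4 = 76 kN-m

76 kN-m


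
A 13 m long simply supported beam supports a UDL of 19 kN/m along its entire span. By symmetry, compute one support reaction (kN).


Total load = w * L = 19 * 13 = 247 kN
By symmetry, each reaction R = total / 2 = 247 / 2 = 123.5 kN

123.5 kN


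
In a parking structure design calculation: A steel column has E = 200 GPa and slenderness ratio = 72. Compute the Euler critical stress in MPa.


sigma_cr = pi^2 * E / lambda^2
= 9.8696 * 200000.0 / 72^2
= 9.8696 * 200000.0 / 5184
= 380.7718 MPa

380.7718 MPa


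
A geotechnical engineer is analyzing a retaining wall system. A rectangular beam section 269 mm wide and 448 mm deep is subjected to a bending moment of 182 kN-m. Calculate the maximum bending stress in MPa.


I = b * h^3 / 12 = 269 * 448^3 / 12 = 2015603370.67 mm^4
y = h / 2 = 448 / 2 = 224.0 mm
M = 182 kN-m = 182000000.0 N-mm
sigma = M * y / I = 182000000.0 * 224.0 / 2015603370.67
= 20.23 MPa

20.23 MPa


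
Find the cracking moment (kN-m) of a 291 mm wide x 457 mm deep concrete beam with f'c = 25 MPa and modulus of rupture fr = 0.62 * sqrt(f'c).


fr = 0.62 * sqrt(25) = 0.62 * 5.0 = 3.1 MPa
I = 291 * 457^3 / 12 = 2314516830.25 mm^4
y_t = 228.5 mm
M_cr = fr * I / y_t = 3.1 * 2314516830.25 / 228.5 N-mm
= 31.4004 kN-m

31.4004 kN-m


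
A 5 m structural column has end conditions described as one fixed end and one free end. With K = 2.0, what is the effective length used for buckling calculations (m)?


L_eff = K * L
= 2.0 * 5
= 10.0 m

10.0 m


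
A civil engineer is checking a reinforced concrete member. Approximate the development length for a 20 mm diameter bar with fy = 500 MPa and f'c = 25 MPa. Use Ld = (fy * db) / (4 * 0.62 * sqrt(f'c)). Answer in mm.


Ld = (fy * db) / (4 * 0.62 * sqrt(f'c))
= (500 * 20) / (4 * 0.62 * sqrt(25))
= 10000 / 12.4
= 806.45 mm

806.45 mm


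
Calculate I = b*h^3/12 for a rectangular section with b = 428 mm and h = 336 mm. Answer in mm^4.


I = b * h^3 / 12
= 428 * 336^3 / 12
= 428 * 37933056 / 12
= 1352945664.0 mm^4

1352945664.0 mm^4


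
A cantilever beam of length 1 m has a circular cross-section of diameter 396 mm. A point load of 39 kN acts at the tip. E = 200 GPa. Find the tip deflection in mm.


I = pi * d^4 / 64 = pi * 396^4 / 64 = 1207120547.23 mm^4
L = 1000.0 mm, P = 39000.0 N, E = 200000.0 MPa
delta = P * L^3 / (3 * E * I)
= 39000.0 * 1000.0^3 / (3 * 200000.0 * 1207120547.23)
= 0.0538 mm

0.0538 mm


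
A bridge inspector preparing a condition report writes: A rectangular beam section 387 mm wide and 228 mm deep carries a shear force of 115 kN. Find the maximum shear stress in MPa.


A = b * h = 387 * 228 = 88236 mm^2
V = 115 kN = 115000.0 N
tau_max = 1.5 * V / A = 1.5 * 115000.0 / 88236
= 1.955 MPa

1.955 MPa


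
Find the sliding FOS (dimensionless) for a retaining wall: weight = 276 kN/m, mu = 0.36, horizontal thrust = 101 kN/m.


Resisting force = mu * W = 0.36 * 276 = 99.36 kN/m
FOS = Resisting / Driving = 99.36 / 101
= 0.9838 (dimensionless)

0.9838 (dimensionless)


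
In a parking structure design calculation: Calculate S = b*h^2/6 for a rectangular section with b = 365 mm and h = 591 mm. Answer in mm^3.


S = b * h^2 / 6
= 365 * 591^2 / 6
= 365 * 349281 / 6
= 21247927.5 mm^3

21247927.5 mm^3


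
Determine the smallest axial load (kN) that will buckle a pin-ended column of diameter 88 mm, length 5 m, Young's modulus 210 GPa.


I = pi * d^4 / 64 = 2943747.71 mm^4
L = 5000.0 mm
P_cr = pi^2 * E * I / L^2
= 9.8696 * 210000.0 * 2943747.71 / 5000.0^2
= 244050.45 N = 244.0505 kN

244.0505 kN


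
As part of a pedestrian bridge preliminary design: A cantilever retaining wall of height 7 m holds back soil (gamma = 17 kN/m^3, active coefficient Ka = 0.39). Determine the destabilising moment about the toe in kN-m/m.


Pa = 0.5 * Ka * gamma * H^2
= 0.5 * 0.39 * 17 * 7^2
= 162.435 kN/m
Arm = H / 3 = 7 / 3 = 2.3333 m
Mo = Pa * arm = Pa * H / 3 = 162.435 * 7 / 3 = 379.015 kN-m/m

379.015 kN-m/m


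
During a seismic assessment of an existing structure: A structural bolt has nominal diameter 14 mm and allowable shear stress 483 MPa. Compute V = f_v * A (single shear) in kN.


A = pi * d^2 / 4 = pi * 14^2 / 4 = 153.938 mm^2
V = f_v * A / 1000 = 483 * 153.938 / 1000
= 74.3521 kN

74.3521 kN


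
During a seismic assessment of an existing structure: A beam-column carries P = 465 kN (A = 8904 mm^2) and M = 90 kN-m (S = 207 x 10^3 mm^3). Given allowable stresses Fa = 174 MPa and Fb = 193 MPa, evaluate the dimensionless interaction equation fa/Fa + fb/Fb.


f_a = P / A = 465000.0 / 8904 = 52.2237 MPa
f_b = M / S = 90000000.0 / 207000.0 = 434.7826 MPa
Ratio = f_a / Fa + f_b / Fb
= 52.2237 / 174 + 434.7826 / 193
= 2.5529 (dimensionless)

2.5529 (dimensionless)


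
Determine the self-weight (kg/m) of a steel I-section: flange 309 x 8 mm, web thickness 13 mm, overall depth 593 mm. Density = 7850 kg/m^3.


A_flanges = 2 * 309 * 8 = 4944 mm^2
A_web = (593 - 2 * 8) * 13 = 7501 mm^2
A_total = 4944 + 7501 = 12445 mm^2 = 0.012445 m^2
Weight = rho * A = 7850 * 0.012445 = 97.6933 kg/m

97.6933 kg/m


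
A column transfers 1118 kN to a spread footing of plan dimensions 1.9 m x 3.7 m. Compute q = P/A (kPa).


A = 1.9 * 3.7 = 7.03 m^2
q = P / A = 1118 / 7.03
= 159.0327 kPa

159.0327 kPa


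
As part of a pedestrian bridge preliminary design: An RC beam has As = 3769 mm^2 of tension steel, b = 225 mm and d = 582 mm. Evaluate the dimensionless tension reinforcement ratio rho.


rho = As / (b * d)
= 3769 / (225 * 582)
= 3769 / 130950
= 0.028782 (dimensionless)

0.028782 (dimensionless)


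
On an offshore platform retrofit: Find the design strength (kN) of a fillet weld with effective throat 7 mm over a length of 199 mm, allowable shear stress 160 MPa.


Strength = throat * length * allowable stress
= 7 * 199 * 160 N
= 222880 N
= 222.88 kN

222.88 kN


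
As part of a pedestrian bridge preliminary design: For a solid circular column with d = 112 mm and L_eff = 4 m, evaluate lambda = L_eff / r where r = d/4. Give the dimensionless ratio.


Radius of gyration r = d / 4 = 112 / 4 = 28.0 mm
L_eff = 4000.0 mm
Slenderness ratio = L / r = 4000.0 / 28.0 = 142.86 (dimensionless)

142.86 (dimensionless)


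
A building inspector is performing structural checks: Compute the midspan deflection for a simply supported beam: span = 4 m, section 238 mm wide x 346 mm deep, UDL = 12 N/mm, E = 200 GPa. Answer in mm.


I = 238 * 346^3 / 12 = 821531097.33 mm^4
L = 4000.0 mm, w = 12 N/mm, E = 200000.0 MPa
delta = 5 * w * L^4 / (384 * E * I)
= 5 * 12 * 4000.0^4 / (384 * 200000.0 * 821531097.33)
= 0.2434 mm

0.2434 mm


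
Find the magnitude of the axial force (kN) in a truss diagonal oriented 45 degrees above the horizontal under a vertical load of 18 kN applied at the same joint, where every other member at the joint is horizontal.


At the joint, only the diagonal has a vertical component, so vertical equilibrium gives:
F * sin(45) = 18
F = 18 / sin(45)
= 18 / 0.707107
= 25.46 kN

25.46 kN


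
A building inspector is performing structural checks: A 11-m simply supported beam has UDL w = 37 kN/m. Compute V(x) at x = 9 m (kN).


R_A = w * L / 2 = 37 * 11 / 2 = 203.5 kN
V(x) = R_A - w * x = 203.5 - 37 * 9
= -129.5 kN

-129.5 kN


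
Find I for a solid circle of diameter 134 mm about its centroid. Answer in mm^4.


r = d / 2 = 134 / 2 = 67.0 mm
I = pi * r^4 / 4 = pi * 67.0^4 / 4
= 15826653.42 mm^4

15826653.42 mm^4


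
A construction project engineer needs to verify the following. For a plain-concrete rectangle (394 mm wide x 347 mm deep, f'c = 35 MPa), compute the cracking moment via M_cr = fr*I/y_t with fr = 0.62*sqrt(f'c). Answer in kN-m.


fr = 0.62 * sqrt(35) = 0.62 * 5.9161 = 3.668 MPa
I = 394 * 347^3 / 12 = 1371839805.17 mm^4
y_t = 173.5 mm
M_cr = fr * I / y_t = 3.668 * 1371839805.17 / 173.5 N-mm
= 29.0021 kN-m

29.0021 kN-m


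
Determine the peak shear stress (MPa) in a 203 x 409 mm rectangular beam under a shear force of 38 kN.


A = b * h = 203 * 409 = 83027 mm^2
V = 38 kN = 38000.0 N
tau_max = 1.5 * V / A = 1.5 * 38000.0 / 83027
= 0.6865 MPa

0.6865 MPa


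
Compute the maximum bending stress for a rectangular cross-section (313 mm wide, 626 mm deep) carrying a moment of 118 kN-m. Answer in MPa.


I = b * h^3 / 12 = 313 * 626^3 / 12 = 6398616640.67 mm^4
y = h / 2 = 626 / 2 = 313.0 mm
M = 118 kN-m = 118000000.0 N-mm
sigma = M * y / I = 118000000.0 * 313.0 / 6398616640.67
= 5.77 MPa

5.77 MPa


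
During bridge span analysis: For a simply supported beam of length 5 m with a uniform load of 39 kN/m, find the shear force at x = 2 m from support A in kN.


R_A = w * L / 2 = 39 * 5 / 2 = 97.5 kN
V(x) = R_A - w * x = 97.5 - 39 * 2
= 19.5 kN

19.5 kN


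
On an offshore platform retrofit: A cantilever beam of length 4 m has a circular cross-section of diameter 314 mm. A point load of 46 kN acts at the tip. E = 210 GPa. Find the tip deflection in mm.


I = pi * d^4 / 64 = pi * 314^4 / 64 = 477186876.19 mm^4
L = 4000.0 mm, P = 46000.0 N, E = 210000.0 MPa
delta = P * L^3 / (3 * E * I)
= 46000.0 * 4000.0^3 / (3 * 210000.0 * 477186876.19)
= 9.7928 mm

9.7928 mm


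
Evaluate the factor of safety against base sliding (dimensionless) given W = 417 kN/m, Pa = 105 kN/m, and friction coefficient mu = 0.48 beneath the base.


Resisting force = mu * W = 0.48 * 417 = 200.16 kN/m
FOS = Resisting / Driving = 200.16 / 105
= 1.9063 (dimensionless)

1.9063 (dimensionless)


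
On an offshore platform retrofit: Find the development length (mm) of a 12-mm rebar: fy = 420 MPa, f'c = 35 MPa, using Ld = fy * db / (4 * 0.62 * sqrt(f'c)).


Ld = (fy * db) / (4 * 0.62 * sqrt(f'c))
= (420 * 12) / (4 * 0.62 * sqrt(35))
= 5040 / 14.6719
= 343.51 mm

343.51 mm


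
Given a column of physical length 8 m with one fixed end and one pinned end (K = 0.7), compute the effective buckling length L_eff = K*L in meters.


L_eff = K * L
= 0.7 * 8
= 5.6 m

5.6 m


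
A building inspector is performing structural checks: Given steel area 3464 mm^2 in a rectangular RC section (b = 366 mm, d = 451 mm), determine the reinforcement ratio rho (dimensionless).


rho = As / (b * d)
= 3464 / (366 * 451)
= 3464 / 165066
= 0.020986 (dimensionless)

0.020986 (dimensionless)


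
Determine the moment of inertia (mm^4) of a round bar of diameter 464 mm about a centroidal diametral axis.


r = d / 2 = 464 / 2 = 232.0 mm
I = pi * r^4 / 4 = pi * 232.0^4 / 4
= 2275316524.67 mm^4

2275316524.67 mm^4


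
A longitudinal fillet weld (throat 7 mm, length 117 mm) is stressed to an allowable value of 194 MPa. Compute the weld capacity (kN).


Strength = throat * length * allowable stress
= 7 * 117 * 194 N
= 158886 N
= 158.89 kN

158.89 kN


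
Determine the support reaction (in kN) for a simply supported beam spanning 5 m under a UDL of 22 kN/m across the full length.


Total load = w * L = 22 * 5 = 110 kN
By symmetry, each reaction R = total / 2 = 110 / 2 = 55.0 kN

55.0 kN


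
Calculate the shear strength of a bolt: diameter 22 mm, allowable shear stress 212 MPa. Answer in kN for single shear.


A = pi * d^2 / 4 = pi * 22^2 / 4 = 380.1327 mm^2
V = f_v * A / 1000 = 212 * 380.1327 / 1000
= 80.5881 kN

80.5881 kN


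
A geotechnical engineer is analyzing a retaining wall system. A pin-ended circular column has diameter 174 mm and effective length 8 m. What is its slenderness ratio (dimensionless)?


Radius of gyration r = d / 4 = 174 / 4 = 43.5 mm
L_eff = 8000.0 mm
Slenderness ratio = L / r = 8000.0 / 43.5 = 183.91 (dimensionless)

183.91 (dimensionless)


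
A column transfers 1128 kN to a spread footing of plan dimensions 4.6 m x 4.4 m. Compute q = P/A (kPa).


A = 4.6 * 4.4 = 20.24 m^2
q = P / A = 1128 / 20.24
= 55.7312 kPa

55.7312 kPa


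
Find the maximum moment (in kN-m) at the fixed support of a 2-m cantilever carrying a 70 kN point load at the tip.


For a cantilever with a point load at the free end:
M_max = P * L = 70 * 2 = 140 kN-m

140 kN-m


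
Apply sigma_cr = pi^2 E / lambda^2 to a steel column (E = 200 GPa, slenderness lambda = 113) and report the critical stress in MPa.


sigma_cr = pi^2 * E / lambda^2
= 9.8696 * 200000.0 / 113^2
= 9.8696 * 200000.0 / 12769
= 154.587 MPa

154.587 MPa


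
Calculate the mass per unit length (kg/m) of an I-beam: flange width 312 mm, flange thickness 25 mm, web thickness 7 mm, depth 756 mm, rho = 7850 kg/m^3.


A_flanges = 2 * 312 * 25 = 15600 mm^2
A_web = (756 - 2 * 25) * 7 = 4942 mm^2
A_total = 15600 + 4942 = 20542 mm^2 = 0.020542 m^2
Weight = rho * A = 7850 * 0.020542 = 161.2547 kg/m

161.2547 kg/m


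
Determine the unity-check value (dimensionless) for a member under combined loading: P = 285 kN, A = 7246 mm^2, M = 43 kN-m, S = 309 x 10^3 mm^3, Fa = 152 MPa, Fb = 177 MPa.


f_a = P / A = 285000.0 / 7246 = 39.332 MPa
f_b = M / S = 43000000.0 / 309000.0 = 139.1586 MPa
Ratio = f_a / Fa + f_b / Fb
= 39.332 / 152 + 139.1586 / 177
= 1.045 (dimensionless)

1.045 (dimensionless)


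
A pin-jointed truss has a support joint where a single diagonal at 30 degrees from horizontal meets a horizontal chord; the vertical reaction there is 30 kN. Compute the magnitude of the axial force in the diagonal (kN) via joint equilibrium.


At the joint, only the diagonal has a vertical component, so vertical equilibrium gives:
F * sin(30) = 30
F = 30 / sin(30)
= 30 / 0.5
= 60.0 kN

60.0 kN


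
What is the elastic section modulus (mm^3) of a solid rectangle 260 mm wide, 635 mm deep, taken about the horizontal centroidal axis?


S = b * h^2 / 6
= 260 * 635^2 / 6
= 260 * 403225 / 6
= 17473083.33 mm^3

17473083.33 mm^3


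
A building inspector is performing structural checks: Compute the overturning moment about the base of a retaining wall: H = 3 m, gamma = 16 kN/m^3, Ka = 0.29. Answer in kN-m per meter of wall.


Pa = 0.5 * Ka * gamma * H^2
= 0.5 * 0.29 * 16 * 3^2
= 20.88 kN/m
Arm = H / 3 = 3 / 3 = 1.0 m
Mo = Pa * arm = Pa * H / 3 = 20.88 * 3 / 3 = 20.88 kN-m/m

20.88 kN-m/m


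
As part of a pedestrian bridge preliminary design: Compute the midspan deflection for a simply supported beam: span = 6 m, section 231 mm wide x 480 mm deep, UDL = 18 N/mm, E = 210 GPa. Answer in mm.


I = 231 * 480^3 / 12 = 2128896000.0 mm^4
L = 6000.0 mm, w = 18 N/mm, E = 210000.0 MPa
delta = 5 * w * L^4 / (384 * E * I)
= 5 * 18 * 6000.0^4 / (384 * 210000.0 * 2128896000.0)
= 0.6794 mm

0.6794 mm


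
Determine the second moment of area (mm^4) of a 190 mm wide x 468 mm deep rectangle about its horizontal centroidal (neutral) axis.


I = b * h^3 / 12
= 190 * 468^3 / 12
= 190 * 102503232 / 12
= 1622967840.0 mm^4

1622967840.0 mm^4


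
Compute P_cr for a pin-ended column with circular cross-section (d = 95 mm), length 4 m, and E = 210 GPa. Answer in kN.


I = pi * d^4 / 64 = 3998198.21 mm^4
L = 4000.0 mm
P_cr = pi^2 * E * I / L^2
= 9.8696 * 210000.0 * 3998198.21 / 4000.0^2
= 517920.83 N = 517.9208 kN

517.9208 kN


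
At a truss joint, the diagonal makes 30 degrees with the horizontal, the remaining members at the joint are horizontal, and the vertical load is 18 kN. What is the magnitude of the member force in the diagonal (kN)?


At the joint, only the diagonal has a vertical component, so vertical equilibrium gives:
F * sin(30) = 18
F = 18 / sin(30)
= 18 / 0.5
= 36.0 kN

36.0 kN


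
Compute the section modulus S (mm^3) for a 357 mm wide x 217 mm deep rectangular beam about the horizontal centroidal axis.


S = b * h^2 / 6
= 357 * 217^2 / 6
= 357 * 47089 / 6
= 2801795.5 mm^3

2801795.5 mm^3


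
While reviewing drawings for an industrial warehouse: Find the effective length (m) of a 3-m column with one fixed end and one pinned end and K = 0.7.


L_eff = K * L
= 0.7 * 3
= 2.1 m

2.1 m


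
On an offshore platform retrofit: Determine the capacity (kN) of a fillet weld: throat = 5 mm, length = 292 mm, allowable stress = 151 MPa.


Strength = throat * length * allowable stress
= 5 * 292 * 151 N
= 220460 N
= 220.46 kN

220.46 kN


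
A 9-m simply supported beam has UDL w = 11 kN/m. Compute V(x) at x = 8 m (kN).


R_A = w * L / 2 = 11 * 9 / 2 = 49.5 kN
V(x) = R_A - w * x = 49.5 - 11 * 8
= -38.5 kN

-38.5 kN


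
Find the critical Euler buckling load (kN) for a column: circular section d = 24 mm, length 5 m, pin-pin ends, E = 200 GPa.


I = pi * d^4 / 64 = 16286.02 mm^4
L = 5000.0 mm
P_cr = pi^2 * E * I / L^2
= 9.8696 * 200000.0 * 16286.02 / 5000.0^2
= 1285.89 N = 1.2859 kN

1.2859 kN


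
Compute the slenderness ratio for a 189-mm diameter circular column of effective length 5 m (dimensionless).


Radius of gyration r = d / 4 = 189 / 4 = 47.25 mm
L_eff = 5000.0 mm
Slenderness ratio = L / r = 5000.0 / 47.25 = 105.82 (dimensionless)

105.82 (dimensionless)


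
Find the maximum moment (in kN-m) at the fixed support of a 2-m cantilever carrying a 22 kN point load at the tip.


For a cantilever with a point load at the free end:
M_max = P * L = 22 * 2 = 44 kN-m

44 kN-m


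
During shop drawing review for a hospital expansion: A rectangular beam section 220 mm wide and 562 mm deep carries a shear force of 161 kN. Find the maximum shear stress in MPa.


A = b * h = 220 * 562 = 123640 mm^2
V = 161 kN = 161000.0 N
tau_max = 1.5 * V / A = 1.5 * 161000.0 / 123640
= 1.9533 MPa

1.9533 MPa


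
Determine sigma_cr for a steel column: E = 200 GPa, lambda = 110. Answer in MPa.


sigma_cr = pi^2 * E / lambda^2
= 9.8696 * 200000.0 / 110^2
= 9.8696 * 200000.0 / 12100
= 163.134 MPa

163.134 MPa


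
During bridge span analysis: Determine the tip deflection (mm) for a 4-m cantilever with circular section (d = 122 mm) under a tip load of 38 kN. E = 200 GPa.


I = pi * d^4 / 64 = pi * 122^4 / 64 = 10874498.09 mm^4
L = 4000.0 mm, P = 38000.0 N, E = 200000.0 MPa
delta = P * L^3 / (3 * E * I)
= 38000.0 * 4000.0^3 / (3 * 200000.0 * 10874498.09)
= 372.7375 mm

372.7375 mm


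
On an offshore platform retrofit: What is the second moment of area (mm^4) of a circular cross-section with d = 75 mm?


r = d / 2 = 75 / 2 = 37.5 mm
I = pi * r^4 / 4 = pi * 37.5^4 / 4
= 1553155.55 mm^4

1553155.55 mm^4


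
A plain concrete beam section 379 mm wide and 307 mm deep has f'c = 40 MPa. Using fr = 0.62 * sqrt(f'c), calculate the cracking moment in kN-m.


fr = 0.62 * sqrt(40) = 0.62 * 6.3246 = 3.9212 MPa
I = 379 * 307^3 / 12 = 913846158.08 mm^4
y_t = 153.5 mm
M_cr = fr * I / y_t = 3.9212 * 913846158.08 / 153.5 N-mm
= 23.3446 kN-m

23.3446 kN-m


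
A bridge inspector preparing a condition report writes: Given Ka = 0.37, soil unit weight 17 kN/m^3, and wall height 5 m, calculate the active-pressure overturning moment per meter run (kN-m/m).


Pa = 0.5 * Ka * gamma * H^2
= 0.5 * 0.37 * 17 * 5^2
= 78.625 kN/m
Arm = H / 3 = 5 / 3 = 1.6667 m
Mo = Pa * arm = Pa * H / 3 = 78.625 * 5 / 3 = 131.0417 kN-m/m

131.0417 kN-m/m


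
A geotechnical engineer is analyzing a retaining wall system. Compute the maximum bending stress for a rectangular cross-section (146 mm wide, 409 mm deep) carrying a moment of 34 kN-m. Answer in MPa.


I = b * h^3 / 12 = 146 * 409^3 / 12 = 832418136.17 mm^4
y = h / 2 = 409 / 2 = 204.5 mm
M = 34 kN-m = 34000000.0 N-mm
sigma = M * y / I = 34000000.0 * 204.5 / 832418136.17
= 8.35 MPa

8.35 MPa


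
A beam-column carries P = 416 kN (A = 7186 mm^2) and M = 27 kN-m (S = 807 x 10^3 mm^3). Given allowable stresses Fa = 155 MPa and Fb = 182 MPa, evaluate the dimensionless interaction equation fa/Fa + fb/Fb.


f_a = P / A = 416000.0 / 7186 = 57.8903 MPa
f_b = M / S = 27000000.0 / 807000.0 = 33.4572 MPa
Ratio = f_a / Fa + f_b / Fb
= 57.8903 / 155 + 33.4572 / 182
= 0.5573 (dimensionless)

0.5573 (dimensionless)


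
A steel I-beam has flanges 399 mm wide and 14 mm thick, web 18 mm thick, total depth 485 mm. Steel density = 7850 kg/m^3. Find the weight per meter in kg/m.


A_flanges = 2 * 399 * 14 = 11172 mm^2
A_web = (485 - 2 * 14) * 18 = 8226 mm^2
A_total = 11172 + 8226 = 19398 mm^2 = 0.019398 m^2
Weight = rho * A = 7850 * 0.019398 = 152.2743 kg/m

152.2743 kg/m


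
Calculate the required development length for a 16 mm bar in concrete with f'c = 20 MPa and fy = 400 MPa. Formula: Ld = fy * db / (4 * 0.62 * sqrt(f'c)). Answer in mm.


Ld = (fy * db) / (4 * 0.62 * sqrt(f'c))
= (400 * 16) / (4 * 0.62 * sqrt(20))
= 6400 / 11.0909
= 577.05 mm

577.05 mm


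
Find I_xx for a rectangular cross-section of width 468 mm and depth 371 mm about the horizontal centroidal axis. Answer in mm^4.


I = b * h^3 / 12
= 468 * 371^3 / 12
= 468 * 51064811 / 12
= 1991527629.0 mm^4

1991527629.0 mm^4


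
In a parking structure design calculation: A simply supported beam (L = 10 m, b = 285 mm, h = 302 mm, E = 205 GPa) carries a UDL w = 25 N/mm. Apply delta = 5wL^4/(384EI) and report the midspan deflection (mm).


I = 285 * 302^3 / 12 = 654160690.0 mm^4
L = 10000.0 mm, w = 25 N/mm, E = 205000.0 MPa
delta = 5 * w * L^4 / (384 * E * I)
= 5 * 25 * 10000.0^4 / (384 * 205000.0 * 654160690.0)
= 24.274 mm

24.274 mm


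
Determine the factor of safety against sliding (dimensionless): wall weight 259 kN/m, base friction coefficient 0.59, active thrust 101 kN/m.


Resisting force = mu * W = 0.59 * 259 = 152.81 kN/m
FOS = Resisting / Driving = 152.81 / 101
= 1.513 (dimensionless)

1.513 (dimensionless)


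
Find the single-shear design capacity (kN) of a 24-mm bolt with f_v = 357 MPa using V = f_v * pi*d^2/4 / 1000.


A = pi * d^2 / 4 = pi * 24^2 / 4 = 452.3893 mm^2
V = f_v * A / 1000 = 357 * 452.3893 / 1000
= 161.503 kN

161.503 kN


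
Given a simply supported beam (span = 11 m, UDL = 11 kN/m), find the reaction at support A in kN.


Total load = w * L = 11 * 11 = 121 kN
By symmetry, each reaction R = total / 2 = 121 / 2 = 60.5 kN

60.5 kN


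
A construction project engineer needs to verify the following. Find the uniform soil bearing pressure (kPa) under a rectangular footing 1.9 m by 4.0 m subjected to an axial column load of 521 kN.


A = 1.9 * 4.0 = 7.6 m^2
q = P / A = 521 / 7.6
= 68.5526 kPa

68.5526 kPa


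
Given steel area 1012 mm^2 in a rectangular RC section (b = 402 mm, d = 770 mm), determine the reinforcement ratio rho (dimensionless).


rho = As / (b * d)
= 1012 / (402 * 770)
= 1012 / 309540
= 0.003269 (dimensionless)

0.003269 (dimensionless)


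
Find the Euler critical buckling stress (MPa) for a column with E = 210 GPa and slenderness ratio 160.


sigma_cr = pi^2 * E / lambda^2
= 9.8696 * 210000.0 / 160^2
= 9.8696 * 210000.0 / 25600
= 80.9616 MPa

80.9616 MPa


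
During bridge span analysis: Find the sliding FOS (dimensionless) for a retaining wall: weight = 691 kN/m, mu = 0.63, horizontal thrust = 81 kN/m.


Resisting force = mu * W = 0.63 * 691 = 435.33 kN/m
FOS = Resisting / Driving = 435.33 / 81
= 5.3744 (dimensionless)

5.3744 (dimensionless)


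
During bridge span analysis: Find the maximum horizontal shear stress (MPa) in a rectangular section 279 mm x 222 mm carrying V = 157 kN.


A = b * h = 279 * 222 = 61938 mm^2
V = 157 kN = 157000.0 N
tau_max = 1.5 * V / A = 1.5 * 157000.0 / 61938
= 3.8022 MPa

3.8022 MPa


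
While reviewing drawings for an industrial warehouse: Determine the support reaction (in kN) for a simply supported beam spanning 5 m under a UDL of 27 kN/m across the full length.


Total load = w * L = 27 * 5 = 135 kN
By symmetry, each reaction R = total / 2 = 135 / 2 = 67.5 kN

67.5 kN


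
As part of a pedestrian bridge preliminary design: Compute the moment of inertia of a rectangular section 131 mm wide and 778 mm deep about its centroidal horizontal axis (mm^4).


I = b * h^3 / 12
= 131 * 778^3 / 12
= 131 * 470910952 / 12
= 5140777892.67 mm^4

5140777892.67 mm^4


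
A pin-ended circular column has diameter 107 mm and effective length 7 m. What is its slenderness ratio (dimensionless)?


Radius of gyration r = d / 4 = 107 / 4 = 26.75 mm
L_eff = 7000.0 mm
Slenderness ratio = L / r = 7000.0 / 26.75 = 261.68 (dimensionless)

261.68 (dimensionless)


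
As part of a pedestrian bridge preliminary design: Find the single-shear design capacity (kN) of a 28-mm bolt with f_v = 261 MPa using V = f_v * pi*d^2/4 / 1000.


A = pi * d^2 / 4 = pi * 28^2 / 4 = 615.7522 mm^2
V = f_v * A / 1000 = 261 * 615.7522 / 1000
= 160.7113 kN

160.7113 kN


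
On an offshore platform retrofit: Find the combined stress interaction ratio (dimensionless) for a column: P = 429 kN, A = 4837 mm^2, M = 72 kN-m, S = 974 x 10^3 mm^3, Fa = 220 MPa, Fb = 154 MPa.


f_a = P / A = 429000.0 / 4837 = 88.6913 MPa
f_b = M / S = 72000000.0 / 974000.0 = 73.922 MPa
Ratio = f_a / Fa + f_b / Fb
= 88.6913 / 220 + 73.922 / 154
= 0.8832 (dimensionless)

0.8832 (dimensionless)


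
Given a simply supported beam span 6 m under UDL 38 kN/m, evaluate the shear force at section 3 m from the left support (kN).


R_A = w * L / 2 = 38 * 6 / 2 = 114.0 kN
V(x) = R_A - w * x = 114.0 - 38 * 3
= 0.0 kN

0.0 kN


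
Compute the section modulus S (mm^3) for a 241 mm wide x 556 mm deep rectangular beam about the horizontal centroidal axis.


S = b * h^2 / 6
= 241 * 556^2 / 6
= 241 * 309136 / 6
= 12416962.67 mm^3

12416962.67 mm^3


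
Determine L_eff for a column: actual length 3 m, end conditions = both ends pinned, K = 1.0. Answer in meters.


L_eff = K * L
= 1.0 * 3
= 3.0 m

3.0 m


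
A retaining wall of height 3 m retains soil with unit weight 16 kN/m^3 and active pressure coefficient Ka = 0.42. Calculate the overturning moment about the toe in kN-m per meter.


Pa = 0.5 * Ka * gamma * H^2
= 0.5 * 0.42 * 16 * 3^2
= 30.24 kN/m
Arm = H / 3 = 3 / 3 = 1.0 m
Mo = Pa * arm = Pa * H / 3 = 30.24 * 3 / 3 = 30.24 kN-m/m

30.24 kN-m/m


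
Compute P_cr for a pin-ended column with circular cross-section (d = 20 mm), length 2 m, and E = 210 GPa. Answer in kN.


I = pi * d^4 / 64 = 7853.98 mm^4
L = 2000.0 mm
P_cr = pi^2 * E * I / L^2
= 9.8696 * 210000.0 * 7853.98 / 2000.0^2
= 4069.57 N = 4.0696 kN

4.0696 kN


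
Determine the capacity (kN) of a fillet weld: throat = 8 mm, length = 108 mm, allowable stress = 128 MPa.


Strength = throat * length * allowable stress
= 8 * 108 * 128 N
= 110592 N
= 110.59 kN

110.59 kN


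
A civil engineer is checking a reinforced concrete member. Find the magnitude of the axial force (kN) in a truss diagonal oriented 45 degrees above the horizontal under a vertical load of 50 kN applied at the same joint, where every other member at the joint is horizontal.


At the joint, only the diagonal has a vertical component, so vertical equilibrium gives:
F * sin(45) = 50
F = 50 / sin(45)
= 50 / 0.707107
= 70.71 kN

70.71 kN


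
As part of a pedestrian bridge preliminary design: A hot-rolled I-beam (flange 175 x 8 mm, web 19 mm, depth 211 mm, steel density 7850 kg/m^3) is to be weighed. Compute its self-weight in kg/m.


A_flanges = 2 * 175 * 8 = 2800 mm^2
A_web = (211 - 2 * 8) * 19 = 3705 mm^2
A_total = 2800 + 3705 = 6505 mm^2 = 0.006505 m^2
Weight = rho * A = 7850 * 0.006505 = 51.0643 kg/m

51.0643 kg/m


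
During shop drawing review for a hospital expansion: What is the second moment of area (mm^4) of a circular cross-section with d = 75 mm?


r = d / 2 = 75 / 2 = 37.5 mm
I = pi * r^4 / 4 = pi * 37.5^4 / 4
= 1553155.55 mm^4

1553155.55 mm^4


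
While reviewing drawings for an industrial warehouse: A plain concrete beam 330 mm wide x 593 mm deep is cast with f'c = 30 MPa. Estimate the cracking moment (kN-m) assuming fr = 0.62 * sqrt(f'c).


fr = 0.62 * sqrt(30) = 0.62 * 5.4772 = 3.3959 MPa
I = 330 * 593^3 / 12 = 5734516067.5 mm^4
y_t = 296.5 mm
M_cr = fr * I / y_t = 3.3959 * 5734516067.5 / 296.5 N-mm
= 65.6787 kN-m

65.6787 kN-m


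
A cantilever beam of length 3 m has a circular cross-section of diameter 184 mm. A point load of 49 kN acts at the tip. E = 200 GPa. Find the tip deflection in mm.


I = pi * d^4 / 64 = pi * 184^4 / 64 = 56265371.51 mm^4
L = 3000.0 mm, P = 49000.0 N, E = 200000.0 MPa
delta = P * L^3 / (3 * E * I)
= 49000.0 * 3000.0^3 / (3 * 200000.0 * 56265371.51)
= 39.1893 mm

39.1893 mm


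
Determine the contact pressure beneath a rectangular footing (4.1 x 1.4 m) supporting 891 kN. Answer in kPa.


A = 4.1 * 1.4 = 5.74 m^2
q = P / A = 891 / 5.74
= 155.2265 kPa

155.2265 kPa


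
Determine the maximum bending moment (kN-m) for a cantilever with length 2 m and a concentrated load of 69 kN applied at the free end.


For a cantilever with a point load at the free end:
M_max = P * L = 69 * 2 = 138 kN-m

138 kN-m


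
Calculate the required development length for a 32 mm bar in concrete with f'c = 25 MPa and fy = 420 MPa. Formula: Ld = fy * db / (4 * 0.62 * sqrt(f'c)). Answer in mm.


Ld = (fy * db) / (4 * 0.62 * sqrt(f'c))
= (420 * 32) / (4 * 0.62 * sqrt(25))
= 13440 / 12.4
= 1083.87 mm

1083.87 mm


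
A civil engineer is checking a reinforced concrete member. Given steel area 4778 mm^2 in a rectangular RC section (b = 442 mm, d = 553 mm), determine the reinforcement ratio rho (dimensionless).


rho = As / (b * d)
= 4778 / (442 * 553)
= 4778 / 244426
= 0.019548 (dimensionless)

0.019548 (dimensionless)


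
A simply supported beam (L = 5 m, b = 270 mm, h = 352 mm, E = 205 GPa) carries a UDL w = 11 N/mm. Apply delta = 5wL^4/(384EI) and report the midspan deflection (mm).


I = 270 * 352^3 / 12 = 981319680.0 mm^4
L = 5000.0 mm, w = 11 N/mm, E = 205000.0 MPa
delta = 5 * w * L^4 / (384 * E * I)
= 5 * 11 * 5000.0^4 / (384 * 205000.0 * 981319680.0)
= 0.445 mm

0.445 mm


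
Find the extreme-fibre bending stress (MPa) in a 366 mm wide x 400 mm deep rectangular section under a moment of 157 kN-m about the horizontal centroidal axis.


I = b * h^3 / 12 = 366 * 400^3 / 12 = 1952000000.0 mm^4
y = h / 2 = 400 / 2 = 200.0 mm
M = 157 kN-m = 157000000.0 N-mm
sigma = M * y / I = 157000000.0 * 200.0 / 1952000000.0
= 16.09 MPa

16.09 MPa


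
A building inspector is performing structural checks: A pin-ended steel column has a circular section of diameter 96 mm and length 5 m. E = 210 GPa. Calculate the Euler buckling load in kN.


I = pi * d^4 / 64 = 4169220.18 mm^4
L = 5000.0 mm
P_cr = pi^2 * E * I / L^2
= 9.8696 * 210000.0 * 4169220.18 / 5000.0^2
= 345647.85 N = 345.6479 kN

345.6479 kN


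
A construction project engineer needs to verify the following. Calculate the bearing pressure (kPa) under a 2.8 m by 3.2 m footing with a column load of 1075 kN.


A = 2.8 * 3.2 = 8.96 m^2
q = P / A = 1075 / 8.96
= 119.9777 kPa

119.9777 kPa


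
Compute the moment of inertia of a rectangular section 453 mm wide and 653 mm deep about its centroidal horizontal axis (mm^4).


I = b * h^3 / 12
= 453 * 653^3 / 12
= 453 * 278445077 / 12
= 10511301656.75 mm^4

10511301656.75 mm^4


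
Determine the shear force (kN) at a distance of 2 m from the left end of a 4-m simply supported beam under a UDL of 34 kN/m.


R_A = w * L / 2 = 34 * 4 / 2 = 68.0 kN
V(x) = R_A - w * x = 68.0 - 34 * 2
= 0.0 kN

0.0 kN


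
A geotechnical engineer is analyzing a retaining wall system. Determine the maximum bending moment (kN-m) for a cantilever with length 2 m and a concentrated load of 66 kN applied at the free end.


For a cantilever with a point load at the free end:
M_max = P * L = 66 * 2 = 132 kN-m

132 kN-m


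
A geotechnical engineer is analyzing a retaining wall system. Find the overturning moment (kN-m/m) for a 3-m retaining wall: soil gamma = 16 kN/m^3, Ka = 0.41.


Pa = 0.5 * Ka * gamma * H^2
= 0.5 * 0.41 * 16 * 3^2
= 29.52 kN/m
Arm = H / 3 = 3 / 3 = 1.0 m
Mo = Pa * arm = Pa * H / 3 = 29.52 * 3 / 3 = 29.52 kN-m/m

29.52 kN-m/m


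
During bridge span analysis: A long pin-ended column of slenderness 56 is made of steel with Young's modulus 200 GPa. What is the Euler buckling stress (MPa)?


sigma_cr = pi^2 * E / lambda^2
= 9.8696 * 200000.0 / 56^2
= 9.8696 * 200000.0 / 3136
= 629.4391 MPa

629.4391 MPa


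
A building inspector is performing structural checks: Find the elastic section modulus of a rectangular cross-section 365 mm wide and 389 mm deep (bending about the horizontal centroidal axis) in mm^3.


S = b * h^2 / 6
= 365 * 389^2 / 6
= 365 * 151321 / 6
= 9205360.83 mm^3

9205360.83 mm^3
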